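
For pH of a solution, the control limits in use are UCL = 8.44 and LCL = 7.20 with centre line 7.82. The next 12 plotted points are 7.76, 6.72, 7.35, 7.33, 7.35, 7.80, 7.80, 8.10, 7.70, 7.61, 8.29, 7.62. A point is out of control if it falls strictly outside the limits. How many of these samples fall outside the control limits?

Compare each point to [7.20, 8.44]: sample 2 = 6.72 < LCL.

1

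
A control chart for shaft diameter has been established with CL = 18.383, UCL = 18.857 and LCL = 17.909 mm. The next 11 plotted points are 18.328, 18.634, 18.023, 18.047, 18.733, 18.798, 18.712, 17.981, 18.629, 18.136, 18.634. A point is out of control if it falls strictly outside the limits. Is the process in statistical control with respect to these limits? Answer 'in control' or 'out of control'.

in control

All 11 points lie within [17.909, 18.857].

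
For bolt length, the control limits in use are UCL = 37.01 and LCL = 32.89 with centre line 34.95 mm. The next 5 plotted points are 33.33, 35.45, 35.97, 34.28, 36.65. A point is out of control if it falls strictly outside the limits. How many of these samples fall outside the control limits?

0

All 5 points lie within [32.89, 37.01].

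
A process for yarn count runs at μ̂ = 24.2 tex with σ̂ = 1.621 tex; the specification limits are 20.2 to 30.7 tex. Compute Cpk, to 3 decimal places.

Cpu = (USL − μ̂) / (3σ̂) = (30.7 − 24.2) / (3 × 1.621) = 1.3366; Cpl = (μ̂ − LSL) / (3σ̂) = (24.2 − 20.2) / (3 × 1.621) = 0.8225; Cpk = min(Cpu, Cpl) = 0.8225

0.823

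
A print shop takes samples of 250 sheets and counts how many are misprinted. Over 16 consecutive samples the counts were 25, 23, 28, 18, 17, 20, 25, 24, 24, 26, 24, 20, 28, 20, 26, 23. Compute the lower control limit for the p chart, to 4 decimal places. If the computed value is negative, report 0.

p̄ = Σdᵢ / (k·n) = 371 / (16 × 250) = 0.09275
LCL = p̄ − 3·√(p̄(1−p̄)/n) = 0.09275 − 3 × 0.01835 = 0.03771

0.0377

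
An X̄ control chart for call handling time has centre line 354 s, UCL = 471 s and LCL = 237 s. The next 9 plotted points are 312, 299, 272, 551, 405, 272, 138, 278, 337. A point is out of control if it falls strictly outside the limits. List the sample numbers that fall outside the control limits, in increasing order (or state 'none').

Compare each point to [237, 471]: sample 4 = 551 > UCL; sample 7 = 138 < LCL.

4, 7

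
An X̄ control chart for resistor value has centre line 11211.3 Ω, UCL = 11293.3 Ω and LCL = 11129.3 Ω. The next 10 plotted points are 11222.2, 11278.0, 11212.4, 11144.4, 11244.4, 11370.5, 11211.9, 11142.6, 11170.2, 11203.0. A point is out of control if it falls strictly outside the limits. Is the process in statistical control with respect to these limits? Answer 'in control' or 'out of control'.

Compare each point to [11129.3, 11293.3]: sample 6 = 11370.5 > UCL.

out of control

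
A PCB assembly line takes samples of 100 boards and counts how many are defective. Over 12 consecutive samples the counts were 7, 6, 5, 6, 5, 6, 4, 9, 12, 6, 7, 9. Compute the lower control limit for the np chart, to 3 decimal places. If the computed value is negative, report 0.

0.000

p̄ = Σdᵢ / (k·n) = 82 / (12 × 100) = 0.06833
LCL = np̄ − 3·√(np̄(1−p̄)) = 6.8333 − 3 × 2.5232 = -0.7362 → 0 (negative, so LCL = 0)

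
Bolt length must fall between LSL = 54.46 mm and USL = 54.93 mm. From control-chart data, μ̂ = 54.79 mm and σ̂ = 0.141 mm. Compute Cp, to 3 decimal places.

0.556

Cp = (USL − LSL) / (6σ̂) = (54.93 − 54.46) / (6 × 0.141) = 0.4700 / 0.8460 = 0.5556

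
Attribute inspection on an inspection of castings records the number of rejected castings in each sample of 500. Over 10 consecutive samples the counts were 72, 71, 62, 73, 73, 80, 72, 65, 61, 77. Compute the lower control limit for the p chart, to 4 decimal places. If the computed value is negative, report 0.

0.0945

p̄ = Σdᵢ / (k·n) = 706 / (10 × 500) = 0.14120
LCL = p̄ − 3·√(p̄(1−p̄)/n) = 0.14120 − 3 × 0.01557 = 0.09448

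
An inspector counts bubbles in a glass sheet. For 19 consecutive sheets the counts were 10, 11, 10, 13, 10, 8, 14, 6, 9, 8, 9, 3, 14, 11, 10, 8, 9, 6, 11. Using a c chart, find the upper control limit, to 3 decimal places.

c̄ = (10 + 11 + 10 + 13 + 10 + 8 + 14 + 6 + 9 + 8 + 9 + 3 + 14 + 11 + 10 + 8 + 9 + 6 + 11) / 19 = 180 / 19 = 9.4737
UCL = c̄ + 3√c̄ = 9.4737 + 3 × √9.4737 = 9.4737 + 3 × 3.0779 = 18.7075

18.707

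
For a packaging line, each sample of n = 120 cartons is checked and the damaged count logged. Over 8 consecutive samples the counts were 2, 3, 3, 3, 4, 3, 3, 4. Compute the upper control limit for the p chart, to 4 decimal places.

0.0697

p̄ = Σdᵢ / (k·n) = 25 / (8 × 120) = 0.02604
UCL = p̄ + 3·√(p̄(1−p̄)/n) = 0.02604 + 3 × √(0.02604×0.97396/120) = 0.02604 + 3 × 0.01454 = 0.06966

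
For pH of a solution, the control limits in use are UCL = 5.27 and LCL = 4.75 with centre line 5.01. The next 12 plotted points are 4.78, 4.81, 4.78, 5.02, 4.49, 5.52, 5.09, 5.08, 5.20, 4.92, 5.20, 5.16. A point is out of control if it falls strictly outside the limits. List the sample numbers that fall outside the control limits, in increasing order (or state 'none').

5, 6

Compare each point to [4.75, 5.27]: sample 5 = 4.49 < LCL; sample 6 = 5.52 > UCL.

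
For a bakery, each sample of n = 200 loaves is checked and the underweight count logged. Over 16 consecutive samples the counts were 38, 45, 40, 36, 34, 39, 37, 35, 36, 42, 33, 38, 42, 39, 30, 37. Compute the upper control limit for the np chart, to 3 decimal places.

p̄ = Σdᵢ / (k·n) = 601 / (16 × 200) = 0.18781
UCL = np̄ + 3·√(np̄(1−p̄)) = 37.5625 + 3 × √(37.5625×0.81219) = 37.5625 + 3 × 5.5234 = 54.1327

54.133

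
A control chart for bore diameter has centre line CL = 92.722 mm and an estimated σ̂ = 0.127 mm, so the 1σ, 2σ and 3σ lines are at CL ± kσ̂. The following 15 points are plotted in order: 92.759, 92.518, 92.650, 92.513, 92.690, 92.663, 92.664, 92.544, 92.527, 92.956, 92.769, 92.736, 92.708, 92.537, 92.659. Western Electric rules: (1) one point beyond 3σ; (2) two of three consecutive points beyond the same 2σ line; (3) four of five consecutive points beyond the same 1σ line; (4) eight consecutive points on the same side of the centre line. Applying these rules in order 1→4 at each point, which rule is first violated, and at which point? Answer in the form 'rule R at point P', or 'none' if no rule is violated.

rule 4 at point 9

Zone of each point (C = within 1σ̂, B = 1σ̂–2σ̂, A = 2σ̂–3σ̂, * = beyond 3σ̂; sign = side of CL): 1:+C, 2:-B, 3:-C, 4:-B, 5:-C, 6:-C, 7:-C, 8:-B, 9:-B, 10:+B, 11:+C, 12:+C, 13:-C, 14:-B, 15:-C
Rule 4 (eight consecutive points on the same side of the centre line) is satisfied at point 9.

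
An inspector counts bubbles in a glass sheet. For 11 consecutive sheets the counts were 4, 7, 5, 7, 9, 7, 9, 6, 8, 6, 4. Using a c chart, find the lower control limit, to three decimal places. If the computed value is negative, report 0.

c̄ = (4 + 7 + 5 + 7 + 9 + 7 + 9 + 6 + 8 + 6 + 4) / 11 = 72 / 11 = 6.5455
LCL = c̄ − 3√c̄ = 6.5455 − 3 × 2.5584 = -1.1298 → 0 (cannot be negative)

0.000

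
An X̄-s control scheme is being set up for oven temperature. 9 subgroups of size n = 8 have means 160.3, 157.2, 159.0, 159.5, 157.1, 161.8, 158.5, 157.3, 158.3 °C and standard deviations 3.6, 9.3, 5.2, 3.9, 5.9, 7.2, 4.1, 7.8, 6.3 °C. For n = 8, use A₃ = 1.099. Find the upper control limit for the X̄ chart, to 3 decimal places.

X̄̄ = (160.3 + 157.2 + 159.0 + 159.5 + 157.1 + 161.8 + 158.5 + 157.3 + 158.3) / 9 = 158.7778
s̄ = (3.6 + 9.3 + 5.2 + 3.9 + 5.9 + 7.2 + 4.1 + 7.8 + 6.3) / 9 = 5.9222
UCL = X̄̄ + A₃·s̄ = 158.7778 + 1.099 × 5.9222 = 165.2863

165.286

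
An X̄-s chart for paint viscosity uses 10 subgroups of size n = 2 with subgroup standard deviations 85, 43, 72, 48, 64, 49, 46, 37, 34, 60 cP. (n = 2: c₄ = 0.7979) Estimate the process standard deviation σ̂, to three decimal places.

s̄ = (85 + 43 + 72 + 48 + 64 + 49 + 46 + 37 + 34 + 60) / 10 = 53.8000
σ̂ = s̄ / c₄ = 53.8000 / 0.7979 = 67.4270

67.427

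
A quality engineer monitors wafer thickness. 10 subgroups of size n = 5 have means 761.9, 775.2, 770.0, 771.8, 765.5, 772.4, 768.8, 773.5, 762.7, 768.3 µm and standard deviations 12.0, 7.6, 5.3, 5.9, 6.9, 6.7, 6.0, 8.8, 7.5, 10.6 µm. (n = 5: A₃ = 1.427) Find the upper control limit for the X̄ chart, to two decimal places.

780.04

X̄̄ = (761.9 + 775.2 + 770.0 + 771.8 + 765.5 + 772.4 + 768.8 + 773.5 + 762.7 + 768.3) / 10 = 769.0100
s̄ = (12.0 + 7.6 + 5.3 + 5.9 + 6.9 + 6.7 + 6.0 + 8.8 + 7.5 + 10.6) / 10 = 7.7300
UCL = X̄̄ + A₃·s̄ = 769.0100 + 1.427 × 7.7300 = 780.0407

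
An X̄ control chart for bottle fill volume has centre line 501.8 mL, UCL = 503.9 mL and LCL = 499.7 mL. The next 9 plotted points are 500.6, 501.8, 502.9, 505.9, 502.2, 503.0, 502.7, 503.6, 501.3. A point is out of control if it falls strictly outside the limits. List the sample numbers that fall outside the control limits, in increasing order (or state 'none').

4

Compare each point to [499.7, 503.9]: sample 4 = 505.9 > UCL.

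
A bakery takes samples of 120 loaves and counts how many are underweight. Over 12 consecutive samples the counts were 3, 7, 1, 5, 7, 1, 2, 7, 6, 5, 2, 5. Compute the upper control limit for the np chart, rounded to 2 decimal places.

p̄ = Σdᵢ / (k·n) = 51 / (12 × 120) = 0.03542
UCL = np̄ + 3·√(np̄(1−p̄)) = 4.2500 + 3 × √(4.2500×0.96458) = 4.2500 + 3 × 2.0247 = 10.3242

10.32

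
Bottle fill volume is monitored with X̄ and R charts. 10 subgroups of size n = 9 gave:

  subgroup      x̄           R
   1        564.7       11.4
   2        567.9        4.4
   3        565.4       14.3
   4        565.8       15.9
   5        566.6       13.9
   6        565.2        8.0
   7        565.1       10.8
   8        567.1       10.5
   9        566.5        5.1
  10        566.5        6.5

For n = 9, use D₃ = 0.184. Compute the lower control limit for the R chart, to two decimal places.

1.85

R̄ = (11.4 + 4.4 + 14.3 + 15.9 + 13.9 + 8.0 + 10.8 + 10.5 + 5.1 + 6.5) / 10 = 100.8000 / 10 = 10.0800
LCL_R = D₃·R̄ = 0.184 × 10.0800 = 1.8547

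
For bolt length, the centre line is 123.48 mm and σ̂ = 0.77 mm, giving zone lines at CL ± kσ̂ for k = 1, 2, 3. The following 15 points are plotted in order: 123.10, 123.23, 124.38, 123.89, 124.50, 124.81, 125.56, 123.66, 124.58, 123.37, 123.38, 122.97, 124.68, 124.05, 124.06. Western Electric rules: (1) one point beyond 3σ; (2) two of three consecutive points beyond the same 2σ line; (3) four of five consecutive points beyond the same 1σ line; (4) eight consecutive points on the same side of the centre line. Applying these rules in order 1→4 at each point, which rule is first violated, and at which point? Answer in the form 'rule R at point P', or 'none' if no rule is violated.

rule 3 at point 7

Zone of each point (C = within 1σ̂, B = 1σ̂–2σ̂, A = 2σ̂–3σ̂, * = beyond 3σ̂; sign = side of CL): 1:-C, 2:-C, 3:+B, 4:+C, 5:+B, 6:+B, 7:+A, 8:+C, 9:+B, 10:-C, 11:-C, 12:-C, 13:+B, 14:+C, 15:+C
Rule 3 (four of five consecutive points beyond the same 1σ limit) is satisfied at point 7.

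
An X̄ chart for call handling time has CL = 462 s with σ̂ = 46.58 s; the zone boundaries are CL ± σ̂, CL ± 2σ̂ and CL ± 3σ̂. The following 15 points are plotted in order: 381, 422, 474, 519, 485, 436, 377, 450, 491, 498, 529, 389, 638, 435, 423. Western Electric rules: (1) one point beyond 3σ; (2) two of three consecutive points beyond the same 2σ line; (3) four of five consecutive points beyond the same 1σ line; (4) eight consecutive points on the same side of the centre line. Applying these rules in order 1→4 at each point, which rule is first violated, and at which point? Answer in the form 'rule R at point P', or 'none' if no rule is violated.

rule 1 at point 13

Zone of each point (C = within 1σ̂, B = 1σ̂–2σ̂, A = 2σ̂–3σ̂, * = beyond 3σ̂; sign = side of CL): 1:-B, 2:-C, 3:+C, 4:+B, 5:+C, 6:-C, 7:-B, 8:-C, 9:+C, 10:+C, 11:+B, 12:-B, 13:+*, 14:-C, 15:-C
Rule 1 (one point beyond the 3σ limits) is satisfied at point 13.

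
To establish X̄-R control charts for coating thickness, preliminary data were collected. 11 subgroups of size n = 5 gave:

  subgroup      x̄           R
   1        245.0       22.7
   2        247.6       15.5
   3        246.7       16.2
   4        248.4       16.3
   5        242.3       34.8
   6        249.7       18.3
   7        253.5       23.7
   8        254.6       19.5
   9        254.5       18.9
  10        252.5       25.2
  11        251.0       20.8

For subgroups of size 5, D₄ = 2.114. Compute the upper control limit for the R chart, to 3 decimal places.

R̄ = (22.7 + 15.5 + 16.2 + 16.3 + 34.8 + 18.3 + 23.7 + 19.5 + 18.9 + 25.2 + 20.8) / 11 = 231.9000 / 11 = 21.0818
UCL_R = D₄·R̄ = 2.114 × 21.0818 = 44.5670

44.567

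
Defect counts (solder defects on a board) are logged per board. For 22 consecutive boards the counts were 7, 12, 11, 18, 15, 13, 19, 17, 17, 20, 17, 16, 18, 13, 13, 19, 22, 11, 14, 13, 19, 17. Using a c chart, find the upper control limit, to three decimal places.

c̄ = (7 + 12 + 11 + 18 + 15 + 13 + 19 + 17 + 17 + 20 + 17 + 16 + 18 + 13 + 13 + 19 + 22 + 11 + 14 + 13 + 19 + 17) / 22 = 341 / 22 = 15.5000
UCL = c̄ + 3√c̄ = 15.5000 + 3 × √15.5000 = 15.5000 + 3 × 3.9370 = 27.3110

27.311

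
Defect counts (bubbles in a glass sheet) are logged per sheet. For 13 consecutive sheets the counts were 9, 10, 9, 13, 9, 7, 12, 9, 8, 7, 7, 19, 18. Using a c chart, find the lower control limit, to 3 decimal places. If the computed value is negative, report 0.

0.800

c̄ = (9 + 10 + 9 + 13 + 9 + 7 + 12 + 9 + 8 + 7 + 7 + 19 + 18) / 13 = 137 / 13 = 10.5385
LCL = c̄ − 3√c̄ = 10.5385 − 3 × 3.2463 = 0.7996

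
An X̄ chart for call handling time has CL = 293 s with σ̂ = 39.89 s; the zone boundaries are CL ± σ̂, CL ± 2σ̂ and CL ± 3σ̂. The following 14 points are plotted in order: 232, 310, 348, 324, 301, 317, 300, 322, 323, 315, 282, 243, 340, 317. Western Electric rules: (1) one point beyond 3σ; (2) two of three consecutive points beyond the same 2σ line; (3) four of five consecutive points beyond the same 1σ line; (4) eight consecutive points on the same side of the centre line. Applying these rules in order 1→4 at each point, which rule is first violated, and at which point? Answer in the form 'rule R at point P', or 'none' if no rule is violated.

Zone of each point (C = within 1σ̂, B = 1σ̂–2σ̂, A = 2σ̂–3σ̂, * = beyond 3σ̂; sign = side of CL): 1:-B, 2:+C, 3:+B, 4:+C, 5:+C, 6:+C, 7:+C, 8:+C, 9:+C, 10:+C, 11:-C, 12:-B, 13:+B, 14:+C
Rule 4 (eight consecutive points on the same side of the centre line) is satisfied at point 9.

rule 4 at point 9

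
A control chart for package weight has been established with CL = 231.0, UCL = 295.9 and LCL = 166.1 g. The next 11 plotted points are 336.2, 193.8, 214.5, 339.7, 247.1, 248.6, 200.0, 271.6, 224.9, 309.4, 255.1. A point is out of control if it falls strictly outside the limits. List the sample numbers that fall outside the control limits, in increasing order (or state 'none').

Compare each point to [166.1, 295.9]: sample 1 = 336.2 > UCL; sample 4 = 339.7 > UCL; sample 10 = 309.4 > UCL.

1, 4, 10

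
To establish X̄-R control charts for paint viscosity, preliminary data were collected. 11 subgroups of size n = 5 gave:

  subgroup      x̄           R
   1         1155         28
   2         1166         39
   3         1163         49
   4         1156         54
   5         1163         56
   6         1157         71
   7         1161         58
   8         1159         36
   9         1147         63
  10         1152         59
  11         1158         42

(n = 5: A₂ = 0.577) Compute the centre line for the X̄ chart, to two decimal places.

1157.91

X̄̄ = (1155 + 1166 + 1163 + 1156 + 1163 + 1157 + 1161 + 1159 + 1147 + 1152 + 1158) / 11 = 12737.0000 / 11 = 1157.9091
CL = X̄̄ = 1157.9091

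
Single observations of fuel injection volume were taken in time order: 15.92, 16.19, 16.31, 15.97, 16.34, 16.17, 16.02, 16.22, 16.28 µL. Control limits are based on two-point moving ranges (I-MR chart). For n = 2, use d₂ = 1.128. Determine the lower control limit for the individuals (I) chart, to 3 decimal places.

X̄ = (15.92 + 16.19 + 16.31 + 15.97 + 16.34 + 16.17 + 16.02 + 16.22 + 16.28) / 9 = 16.1578
Moving ranges: 0.27, 0.12, 0.34, 0.37, 0.17, 0.15, 0.20, 0.06; M̄R̄ = 1.6800 / 8 = 0.2100
LCL = X̄ − 3·M̄R̄/d₂ = 16.1578 − 3 × 0.2100 / 1.128 = 15.5993

15.599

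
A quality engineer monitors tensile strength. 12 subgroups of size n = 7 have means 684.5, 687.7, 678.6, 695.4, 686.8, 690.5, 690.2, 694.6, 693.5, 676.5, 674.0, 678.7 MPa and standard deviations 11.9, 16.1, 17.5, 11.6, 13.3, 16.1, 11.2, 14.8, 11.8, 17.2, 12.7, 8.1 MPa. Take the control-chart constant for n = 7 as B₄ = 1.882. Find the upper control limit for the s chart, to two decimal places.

s̄ = (11.9 + 16.1 + 17.5 + 11.6 + 13.3 + 16.1 + 11.2 + 14.8 + 11.8 + 17.2 + 12.7 + 8.1) / 12 = 13.5250
UCL_s = B₄·s̄ = 1.882 × 13.5250 = 25.4540

25.45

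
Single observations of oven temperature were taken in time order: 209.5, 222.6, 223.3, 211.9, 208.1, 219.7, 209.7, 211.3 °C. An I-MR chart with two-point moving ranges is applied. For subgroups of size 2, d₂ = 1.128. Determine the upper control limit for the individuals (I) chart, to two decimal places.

234.35

X̄ = (209.5 + 222.6 + 223.3 + 211.9 + 208.1 + 219.7 + 209.7 + 211.3) / 8 = 214.5125
Moving ranges: 13.1, 0.7, 11.4, 3.8, 11.6, 10.0, 1.6; M̄R̄ = 52.2000 / 7 = 7.4571
UCL = X̄ + 3·M̄R̄/d₂ = 214.5125 + 3 × 7.4571 / 1.128 = 234.3453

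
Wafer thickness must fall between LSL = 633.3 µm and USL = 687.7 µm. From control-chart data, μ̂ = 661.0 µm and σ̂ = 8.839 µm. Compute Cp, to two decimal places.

1.03

Cp = (USL − LSL) / (6σ̂) = (687.7 − 633.3) / (6 × 8.839) = 54.4000 / 53.0340 = 1.0258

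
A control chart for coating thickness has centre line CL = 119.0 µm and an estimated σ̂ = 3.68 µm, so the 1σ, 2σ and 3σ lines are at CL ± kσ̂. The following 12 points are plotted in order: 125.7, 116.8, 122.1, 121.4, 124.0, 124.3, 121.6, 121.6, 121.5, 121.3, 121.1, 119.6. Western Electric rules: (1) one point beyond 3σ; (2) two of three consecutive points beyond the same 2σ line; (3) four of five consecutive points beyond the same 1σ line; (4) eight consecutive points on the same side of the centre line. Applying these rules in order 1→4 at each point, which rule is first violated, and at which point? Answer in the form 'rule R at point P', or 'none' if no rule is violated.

Zone of each point (C = within 1σ̂, B = 1σ̂–2σ̂, A = 2σ̂–3σ̂, * = beyond 3σ̂; sign = side of CL): 1:+B, 2:-C, 3:+C, 4:+C, 5:+B, 6:+B, 7:+C, 8:+C, 9:+C, 10:+C, 11:+C, 12:+C
Rule 4 (eight consecutive points on the same side of the centre line) is satisfied at point 10.

rule 4 at point 10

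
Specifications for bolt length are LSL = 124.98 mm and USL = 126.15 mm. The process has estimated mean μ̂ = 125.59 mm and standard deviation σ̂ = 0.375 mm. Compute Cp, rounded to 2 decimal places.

0.52

Cp = (USL − LSL) / (6σ̂) = (126.15 − 124.98) / (6 × 0.375) = 1.1700 / 2.2500 = 0.5200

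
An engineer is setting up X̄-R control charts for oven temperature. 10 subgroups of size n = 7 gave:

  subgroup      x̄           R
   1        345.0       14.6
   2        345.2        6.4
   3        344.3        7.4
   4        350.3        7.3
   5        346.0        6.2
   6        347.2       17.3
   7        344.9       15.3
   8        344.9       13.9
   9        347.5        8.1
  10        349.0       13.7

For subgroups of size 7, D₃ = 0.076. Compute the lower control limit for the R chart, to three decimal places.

0.838

R̄ = (14.6 + 6.4 + 7.4 + 7.3 + 6.2 + 17.3 + 15.3 + 13.9 + 8.1 + 13.7) / 10 = 110.2000 / 10 = 11.0200
LCL_R = D₃·R̄ = 0.076 × 11.0200 = 0.8375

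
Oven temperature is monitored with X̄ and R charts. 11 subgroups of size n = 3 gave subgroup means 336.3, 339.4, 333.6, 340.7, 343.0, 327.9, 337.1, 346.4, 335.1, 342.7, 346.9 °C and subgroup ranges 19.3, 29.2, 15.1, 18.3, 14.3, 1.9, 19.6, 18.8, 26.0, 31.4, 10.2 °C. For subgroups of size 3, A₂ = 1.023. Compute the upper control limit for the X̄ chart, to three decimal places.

357.990

X̄̄ = (336.3 + 339.4 + 333.6 + 340.7 + 343.0 + 327.9 + 337.1 + 346.4 + 335.1 + 342.7 + 346.9) / 11 = 3729.1000 / 11 = 339.0091
R̄ = (19.3 + 29.2 + 15.1 + 18.3 + 14.3 + 1.9 + 19.6 + 18.8 + 26.0 + 31.4 + 10.2) / 11 = 204.1000 / 11 = 18.5545
UCL = X̄̄ + A₂·R̄ = 339.0091 + 1.023 × 18.5545 = 357.9904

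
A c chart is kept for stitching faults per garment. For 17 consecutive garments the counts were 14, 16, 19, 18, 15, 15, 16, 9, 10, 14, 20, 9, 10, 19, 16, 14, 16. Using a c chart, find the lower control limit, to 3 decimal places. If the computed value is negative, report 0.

c̄ = (14 + 16 + 19 + 18 + 15 + 15 + 16 + 9 + 10 + 14 + 20 + 9 + 10 + 19 + 16 + 14 + 16) / 17 = 250 / 17 = 14.7059
LCL = c̄ − 3√c̄ = 14.7059 − 3 × 3.8348 = 3.2014

3.201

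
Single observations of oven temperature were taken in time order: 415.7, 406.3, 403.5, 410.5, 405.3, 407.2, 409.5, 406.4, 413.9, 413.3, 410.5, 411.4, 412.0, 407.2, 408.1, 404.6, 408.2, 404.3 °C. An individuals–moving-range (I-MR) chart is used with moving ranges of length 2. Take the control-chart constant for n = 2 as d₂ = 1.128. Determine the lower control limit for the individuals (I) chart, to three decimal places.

399.260

X̄ = (415.7 + 406.3 + 403.5 + 410.5 + 405.3 + 407.2 + 409.5 + 406.4 + 413.9 + 413.3 + 410.5 + 411.4 + 412.0 + 407.2 + 408.1 + 404.6 + 408.2 + 404.3) / 18 = 408.7722
Moving ranges: 9.4, 2.8, 7.0, 5.2, 1.9, 2.3, 3.1, 7.5, 0.6, 2.8, 0.9, 0.6, 4.8, 0.9, 3.5, 3.6, 3.9; M̄R̄ = 60.8000 / 17 = 3.5765
LCL = X̄ − 3·M̄R̄/d₂ = 408.7722 − 3 × 3.5765 / 1.128 = 399.2603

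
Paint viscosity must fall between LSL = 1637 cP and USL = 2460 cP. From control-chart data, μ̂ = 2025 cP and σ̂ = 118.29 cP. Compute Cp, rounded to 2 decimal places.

Cp = (USL − LSL) / (6σ̂) = (2460 − 1637) / (6 × 118.29) = 823.0000 / 709.7400 = 1.1596

1.16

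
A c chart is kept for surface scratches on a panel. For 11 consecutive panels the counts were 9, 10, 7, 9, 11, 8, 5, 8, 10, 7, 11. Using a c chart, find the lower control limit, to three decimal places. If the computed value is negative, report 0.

c̄ = (9 + 10 + 7 + 9 + 11 + 8 + 5 + 8 + 10 + 7 + 11) / 11 = 95 / 11 = 8.6364
LCL = c̄ − 3√c̄ = 8.6364 − 3 × 2.9388 = -0.1799 → 0 (cannot be negative)

0.000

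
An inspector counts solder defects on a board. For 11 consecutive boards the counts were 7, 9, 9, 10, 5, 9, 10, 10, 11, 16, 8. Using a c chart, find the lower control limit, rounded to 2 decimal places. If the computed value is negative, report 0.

c̄ = (7 + 9 + 9 + 10 + 5 + 9 + 10 + 10 + 11 + 16 + 8) / 11 = 104 / 11 = 9.4545
LCL = c̄ − 3√c̄ = 9.4545 − 3 × 3.0748 = 0.2301

0.23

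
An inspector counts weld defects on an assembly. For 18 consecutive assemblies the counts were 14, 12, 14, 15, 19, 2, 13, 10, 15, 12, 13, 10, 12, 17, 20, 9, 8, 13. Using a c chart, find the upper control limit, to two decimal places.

23.34

c̄ = (14 + 12 + 14 + 15 + 19 + 2 + 13 + 10 + 15 + 12 + 13 + 10 + 12 + 17 + 20 + 9 + 8 + 13) / 18 = 228 / 18 = 12.6667
UCL = c̄ + 3√c̄ = 12.6667 + 3 × √12.6667 = 12.6667 + 3 × 3.5590 = 23.3437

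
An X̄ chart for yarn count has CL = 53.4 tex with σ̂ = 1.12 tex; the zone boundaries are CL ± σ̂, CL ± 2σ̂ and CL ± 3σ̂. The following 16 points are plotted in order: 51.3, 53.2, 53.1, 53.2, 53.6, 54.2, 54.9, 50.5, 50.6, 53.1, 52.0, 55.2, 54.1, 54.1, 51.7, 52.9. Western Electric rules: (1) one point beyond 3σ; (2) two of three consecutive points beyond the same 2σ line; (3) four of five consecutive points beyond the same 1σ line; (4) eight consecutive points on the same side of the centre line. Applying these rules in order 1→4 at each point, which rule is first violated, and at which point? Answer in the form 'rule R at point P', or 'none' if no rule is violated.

Zone of each point (C = within 1σ̂, B = 1σ̂–2σ̂, A = 2σ̂–3σ̂, * = beyond 3σ̂; sign = side of CL): 1:-B, 2:-C, 3:-C, 4:-C, 5:+C, 6:+C, 7:+B, 8:-A, 9:-A, 10:-C, 11:-B, 12:+B, 13:+C, 14:+C, 15:-B, 16:-C
Rule 2 (two of three consecutive points beyond the same 2σ limit) is satisfied at point 9.

rule 2 at point 9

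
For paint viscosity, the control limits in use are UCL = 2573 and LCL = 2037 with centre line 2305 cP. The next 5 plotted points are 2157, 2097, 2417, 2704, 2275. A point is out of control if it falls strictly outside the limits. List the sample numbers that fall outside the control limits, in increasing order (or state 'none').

Compare each point to [2037, 2573]: sample 4 = 2704 > UCL.

4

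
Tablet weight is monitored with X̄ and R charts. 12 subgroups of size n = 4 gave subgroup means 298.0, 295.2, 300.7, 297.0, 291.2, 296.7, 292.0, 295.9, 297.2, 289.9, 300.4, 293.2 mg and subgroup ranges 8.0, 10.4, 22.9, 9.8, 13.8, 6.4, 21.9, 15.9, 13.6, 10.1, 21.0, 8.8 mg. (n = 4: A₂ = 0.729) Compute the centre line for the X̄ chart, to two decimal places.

295.62

X̄̄ = (298.0 + 295.2 + 300.7 + 297.0 + 291.2 + 296.7 + 292.0 + 295.9 + 297.2 + 289.9 + 300.4 + 293.2) / 12 = 3547.4000 / 12 = 295.6167
CL = X̄̄ = 295.6167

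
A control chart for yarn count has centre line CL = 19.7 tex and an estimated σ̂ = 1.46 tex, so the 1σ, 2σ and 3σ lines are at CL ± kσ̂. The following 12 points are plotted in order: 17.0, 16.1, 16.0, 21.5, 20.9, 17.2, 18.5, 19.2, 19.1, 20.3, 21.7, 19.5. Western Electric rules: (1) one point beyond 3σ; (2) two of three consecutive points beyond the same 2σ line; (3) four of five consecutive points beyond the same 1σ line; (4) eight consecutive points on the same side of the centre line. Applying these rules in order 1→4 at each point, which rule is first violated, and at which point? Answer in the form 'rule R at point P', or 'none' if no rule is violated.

rule 2 at point 3

Zone of each point (C = within 1σ̂, B = 1σ̂–2σ̂, A = 2σ̂–3σ̂, * = beyond 3σ̂; sign = side of CL): 1:-B, 2:-A, 3:-A, 4:+B, 5:+C, 6:-B, 7:-C, 8:-C, 9:-C, 10:+C, 11:+B, 12:-C
Rule 2 (two of three consecutive points beyond the same 2σ limit) is satisfied at point 3.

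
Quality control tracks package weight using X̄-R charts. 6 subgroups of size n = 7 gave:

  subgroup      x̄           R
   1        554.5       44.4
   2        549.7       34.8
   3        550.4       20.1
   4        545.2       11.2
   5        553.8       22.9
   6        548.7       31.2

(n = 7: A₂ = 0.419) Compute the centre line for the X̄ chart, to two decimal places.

X̄̄ = (554.5 + 549.7 + 550.4 + 545.2 + 553.8 + 548.7) / 6 = 3302.3000 / 6 = 550.3833
CL = X̄̄ = 550.3833

550.38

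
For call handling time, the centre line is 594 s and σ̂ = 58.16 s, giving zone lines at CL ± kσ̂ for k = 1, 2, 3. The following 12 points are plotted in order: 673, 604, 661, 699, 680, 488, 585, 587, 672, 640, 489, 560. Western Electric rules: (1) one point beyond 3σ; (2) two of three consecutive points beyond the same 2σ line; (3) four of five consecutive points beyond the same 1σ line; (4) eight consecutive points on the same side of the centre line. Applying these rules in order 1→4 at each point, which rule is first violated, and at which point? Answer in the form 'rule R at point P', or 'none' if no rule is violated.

rule 3 at point 5

Zone of each point (C = within 1σ̂, B = 1σ̂–2σ̂, A = 2σ̂–3σ̂, * = beyond 3σ̂; sign = side of CL): 1:+B, 2:+C, 3:+B, 4:+B, 5:+B, 6:-B, 7:-C, 8:-C, 9:+B, 10:+C, 11:-B, 12:-C
Rule 3 (four of five consecutive points beyond the same 1σ limit) is satisfied at point 5.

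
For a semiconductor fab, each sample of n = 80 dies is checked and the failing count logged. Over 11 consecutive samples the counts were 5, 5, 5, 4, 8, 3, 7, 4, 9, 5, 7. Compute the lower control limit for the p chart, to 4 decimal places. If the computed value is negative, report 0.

0.0000

p̄ = Σdᵢ / (k·n) = 62 / (11 × 80) = 0.07045
LCL = p̄ − 3·√(p̄(1−p̄)/n) = 0.07045 − 3 × 0.02861 = -0.01538 → 0 (negative, so LCL = 0)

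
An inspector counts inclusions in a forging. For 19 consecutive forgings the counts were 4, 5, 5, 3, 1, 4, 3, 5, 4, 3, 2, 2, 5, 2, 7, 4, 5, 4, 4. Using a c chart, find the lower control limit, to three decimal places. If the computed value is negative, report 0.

0.000

c̄ = (4 + 5 + 5 + 3 + 1 + 4 + 3 + 5 + 4 + 3 + 2 + 2 + 5 + 2 + 7 + 4 + 5 + 4 + 4) / 19 = 72 / 19 = 3.7895
LCL = c̄ − 3√c̄ = 3.7895 − 3 × 1.9467 = -2.0505 → 0 (cannot be negative)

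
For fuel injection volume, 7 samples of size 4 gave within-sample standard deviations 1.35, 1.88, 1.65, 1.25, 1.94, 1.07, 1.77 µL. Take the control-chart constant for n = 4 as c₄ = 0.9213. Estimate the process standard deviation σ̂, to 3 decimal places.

s̄ = (1.35 + 1.88 + 1.65 + 1.25 + 1.94 + 1.07 + 1.77) / 7 = 1.5586
σ̂ = s̄ / c₄ = 1.5586 / 0.9213 = 1.6917

1.692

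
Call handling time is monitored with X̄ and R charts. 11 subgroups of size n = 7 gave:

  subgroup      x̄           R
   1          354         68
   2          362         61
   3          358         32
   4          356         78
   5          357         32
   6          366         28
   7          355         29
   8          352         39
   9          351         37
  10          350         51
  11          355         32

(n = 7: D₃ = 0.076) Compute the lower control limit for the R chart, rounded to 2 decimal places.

R̄ = (68 + 61 + 32 + 78 + 32 + 28 + 29 + 39 + 37 + 51 + 32) / 11 = 487.0000 / 11 = 44.2727
LCL_R = D₃·R̄ = 0.076 × 44.2727 = 3.3647

3.36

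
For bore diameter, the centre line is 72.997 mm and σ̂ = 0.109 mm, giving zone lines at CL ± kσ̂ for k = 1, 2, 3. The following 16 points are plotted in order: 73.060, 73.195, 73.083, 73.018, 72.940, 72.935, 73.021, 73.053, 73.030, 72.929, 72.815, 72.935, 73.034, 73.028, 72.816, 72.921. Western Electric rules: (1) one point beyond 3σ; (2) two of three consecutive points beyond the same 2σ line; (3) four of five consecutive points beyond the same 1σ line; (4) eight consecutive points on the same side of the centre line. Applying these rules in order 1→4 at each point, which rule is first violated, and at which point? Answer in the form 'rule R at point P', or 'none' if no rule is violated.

Zone of each point (C = within 1σ̂, B = 1σ̂–2σ̂, A = 2σ̂–3σ̂, * = beyond 3σ̂; sign = side of CL): 1:+C, 2:+B, 3:+C, 4:+C, 5:-C, 6:-C, 7:+C, 8:+C, 9:+C, 10:-C, 11:-B, 12:-C, 13:+C, 14:+C, 15:-B, 16:-C
No rule fires across all 16 points.

none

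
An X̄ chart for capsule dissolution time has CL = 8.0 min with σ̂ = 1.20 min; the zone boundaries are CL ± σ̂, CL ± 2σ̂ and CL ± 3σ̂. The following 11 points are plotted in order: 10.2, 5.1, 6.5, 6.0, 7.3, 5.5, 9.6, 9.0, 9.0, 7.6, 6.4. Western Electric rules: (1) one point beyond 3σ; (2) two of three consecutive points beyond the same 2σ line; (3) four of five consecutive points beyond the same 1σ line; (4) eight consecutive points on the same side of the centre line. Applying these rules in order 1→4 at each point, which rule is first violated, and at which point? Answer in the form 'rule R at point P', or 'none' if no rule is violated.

Zone of each point (C = within 1σ̂, B = 1σ̂–2σ̂, A = 2σ̂–3σ̂, * = beyond 3σ̂; sign = side of CL): 1:+B, 2:-A, 3:-B, 4:-B, 5:-C, 6:-A, 7:+B, 8:+C, 9:+C, 10:-C, 11:-B
Rule 3 (four of five consecutive points beyond the same 1σ limit) is satisfied at point 6.

rule 3 at point 6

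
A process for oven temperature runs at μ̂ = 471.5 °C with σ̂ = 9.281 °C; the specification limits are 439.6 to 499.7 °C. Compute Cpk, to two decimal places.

1.01

Cpu = (USL − μ̂) / (3σ̂) = (499.7 − 471.5) / (3 × 9.281) = 1.0128; Cpl = (μ̂ − LSL) / (3σ̂) = (471.5 − 439.6) / (3 × 9.281) = 1.1457; Cpk = min(Cpu, Cpl) = 1.0128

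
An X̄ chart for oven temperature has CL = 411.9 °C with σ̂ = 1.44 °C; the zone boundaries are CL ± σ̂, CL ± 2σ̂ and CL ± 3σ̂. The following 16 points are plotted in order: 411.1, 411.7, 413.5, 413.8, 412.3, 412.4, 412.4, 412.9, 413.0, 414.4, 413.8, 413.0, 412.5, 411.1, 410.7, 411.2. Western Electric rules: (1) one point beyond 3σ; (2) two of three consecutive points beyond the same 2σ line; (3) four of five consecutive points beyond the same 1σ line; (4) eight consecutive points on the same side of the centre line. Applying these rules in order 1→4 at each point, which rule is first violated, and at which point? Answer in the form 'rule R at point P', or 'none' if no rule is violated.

Zone of each point (C = within 1σ̂, B = 1σ̂–2σ̂, A = 2σ̂–3σ̂, * = beyond 3σ̂; sign = side of CL): 1:-C, 2:-C, 3:+B, 4:+B, 5:+C, 6:+C, 7:+C, 8:+C, 9:+C, 10:+B, 11:+B, 12:+C, 13:+C, 14:-C, 15:-C, 16:-C
Rule 4 (eight consecutive points on the same side of the centre line) is satisfied at point 10.

rule 4 at point 10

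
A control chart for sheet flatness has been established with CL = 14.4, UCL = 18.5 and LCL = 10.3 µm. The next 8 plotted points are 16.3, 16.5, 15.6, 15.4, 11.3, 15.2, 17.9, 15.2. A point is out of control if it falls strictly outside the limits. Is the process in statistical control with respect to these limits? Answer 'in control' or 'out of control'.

All 8 points lie within [10.3, 18.5].

in control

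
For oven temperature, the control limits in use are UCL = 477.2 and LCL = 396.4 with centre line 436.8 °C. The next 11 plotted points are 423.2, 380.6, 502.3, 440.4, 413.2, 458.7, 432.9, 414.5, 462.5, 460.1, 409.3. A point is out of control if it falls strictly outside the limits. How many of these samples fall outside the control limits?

2

Compare each point to [396.4, 477.2]: sample 2 = 380.6 < LCL; sample 3 = 502.3 > UCL.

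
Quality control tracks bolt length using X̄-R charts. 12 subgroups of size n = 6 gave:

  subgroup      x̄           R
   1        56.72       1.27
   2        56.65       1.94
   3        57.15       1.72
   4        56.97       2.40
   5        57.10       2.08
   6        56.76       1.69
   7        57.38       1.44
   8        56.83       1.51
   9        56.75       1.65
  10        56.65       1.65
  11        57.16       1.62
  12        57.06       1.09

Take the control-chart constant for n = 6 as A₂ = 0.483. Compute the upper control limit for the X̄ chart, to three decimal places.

57.739

X̄̄ = (56.72 + 56.65 + 57.15 + 56.97 + 57.10 + 56.76 + 57.38 + 56.83 + 56.75 + 56.65 + 57.16 + 57.06) / 12 = 683.1800 / 12 = 56.9317
R̄ = (1.27 + 1.94 + 1.72 + 2.40 + 2.08 + 1.69 + 1.44 + 1.51 + 1.65 + 1.65 + 1.62 + 1.09) / 12 = 20.0600 / 12 = 1.6717
UCL = X̄̄ + A₂·R̄ = 56.9317 + 0.483 × 1.6717 = 57.7391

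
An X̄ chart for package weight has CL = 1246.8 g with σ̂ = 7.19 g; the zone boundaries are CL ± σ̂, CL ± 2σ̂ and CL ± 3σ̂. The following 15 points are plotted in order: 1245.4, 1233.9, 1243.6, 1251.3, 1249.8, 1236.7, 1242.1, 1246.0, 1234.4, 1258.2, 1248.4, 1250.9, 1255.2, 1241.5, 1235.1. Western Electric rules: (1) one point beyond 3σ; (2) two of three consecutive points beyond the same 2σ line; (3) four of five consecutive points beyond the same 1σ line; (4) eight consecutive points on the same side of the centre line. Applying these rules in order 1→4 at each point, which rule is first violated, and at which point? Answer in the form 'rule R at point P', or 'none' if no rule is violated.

Zone of each point (C = within 1σ̂, B = 1σ̂–2σ̂, A = 2σ̂–3σ̂, * = beyond 3σ̂; sign = side of CL): 1:-C, 2:-B, 3:-C, 4:+C, 5:+C, 6:-B, 7:-C, 8:-C, 9:-B, 10:+B, 11:+C, 12:+C, 13:+B, 14:-C, 15:-B
No rule fires across all 15 points.

none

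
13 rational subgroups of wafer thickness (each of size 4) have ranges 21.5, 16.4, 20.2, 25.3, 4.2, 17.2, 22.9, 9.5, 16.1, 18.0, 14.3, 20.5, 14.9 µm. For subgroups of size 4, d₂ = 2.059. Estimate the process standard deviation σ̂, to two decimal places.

8.26

R̄ = (21.5 + 16.4 + 20.2 + 25.3 + 4.2 + 17.2 + 22.9 + 9.5 + 16.1 + 18.0 + 14.3 + 20.5 + 14.9) / 13 = 17.0000
σ̂ = R̄ / d₂ = 17.0000 / 2.059 = 8.2564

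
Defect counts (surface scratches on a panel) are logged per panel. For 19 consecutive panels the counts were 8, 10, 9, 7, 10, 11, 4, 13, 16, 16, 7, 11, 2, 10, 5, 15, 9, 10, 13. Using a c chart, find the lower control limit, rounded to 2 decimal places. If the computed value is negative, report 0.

0.40

c̄ = (8 + 10 + 9 + 7 + 10 + 11 + 4 + 13 + 16 + 16 + 7 + 11 + 2 + 10 + 5 + 15 + 9 + 10 + 13) / 19 = 186 / 19 = 9.7895
LCL = c̄ − 3√c̄ = 9.7895 − 3 × 3.1288 = 0.4030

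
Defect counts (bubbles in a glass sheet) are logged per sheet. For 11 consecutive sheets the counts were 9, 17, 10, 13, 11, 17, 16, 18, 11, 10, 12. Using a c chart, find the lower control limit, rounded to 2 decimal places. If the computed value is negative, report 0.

c̄ = (9 + 17 + 10 + 13 + 11 + 17 + 16 + 18 + 11 + 10 + 12) / 11 = 144 / 11 = 13.0909
LCL = c̄ − 3√c̄ = 13.0909 − 3 × 3.6181 = 2.2365

2.24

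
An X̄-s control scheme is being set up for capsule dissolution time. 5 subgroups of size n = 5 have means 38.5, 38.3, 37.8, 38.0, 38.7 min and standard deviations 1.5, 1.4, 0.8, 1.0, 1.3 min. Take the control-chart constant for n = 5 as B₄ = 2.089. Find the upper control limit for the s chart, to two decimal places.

2.51

s̄ = (1.5 + 1.4 + 0.8 + 1.0 + 1.3) / 5 = 1.2000
UCL_s = B₄·s̄ = 2.089 × 1.2000 = 2.5068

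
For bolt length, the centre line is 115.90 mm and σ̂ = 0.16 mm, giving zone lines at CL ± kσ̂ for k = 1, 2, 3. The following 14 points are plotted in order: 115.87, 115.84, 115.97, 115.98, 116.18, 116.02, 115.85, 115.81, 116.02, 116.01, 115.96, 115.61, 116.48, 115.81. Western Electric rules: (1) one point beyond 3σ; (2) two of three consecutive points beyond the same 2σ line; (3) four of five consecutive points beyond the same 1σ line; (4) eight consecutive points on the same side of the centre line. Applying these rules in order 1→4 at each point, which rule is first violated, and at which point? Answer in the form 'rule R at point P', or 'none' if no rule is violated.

rule 1 at point 13

Zone of each point (C = within 1σ̂, B = 1σ̂–2σ̂, A = 2σ̂–3σ̂, * = beyond 3σ̂; sign = side of CL): 1:-C, 2:-C, 3:+C, 4:+C, 5:+B, 6:+C, 7:-C, 8:-C, 9:+C, 10:+C, 11:+C, 12:-B, 13:+*, 14:-C
Rule 1 (one point beyond the 3σ limits) is satisfied at point 13.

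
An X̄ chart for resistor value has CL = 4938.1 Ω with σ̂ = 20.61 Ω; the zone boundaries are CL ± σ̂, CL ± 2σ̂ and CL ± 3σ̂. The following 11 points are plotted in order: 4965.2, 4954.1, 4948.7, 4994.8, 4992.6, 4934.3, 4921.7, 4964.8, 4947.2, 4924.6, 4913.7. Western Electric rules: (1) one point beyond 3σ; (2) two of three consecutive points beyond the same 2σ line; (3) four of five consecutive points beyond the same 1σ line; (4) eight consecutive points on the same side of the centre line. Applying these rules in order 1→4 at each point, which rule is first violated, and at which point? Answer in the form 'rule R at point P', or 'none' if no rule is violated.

Zone of each point (C = within 1σ̂, B = 1σ̂–2σ̂, A = 2σ̂–3σ̂, * = beyond 3σ̂; sign = side of CL): 1:+B, 2:+C, 3:+C, 4:+A, 5:+A, 6:-C, 7:-C, 8:+B, 9:+C, 10:-C, 11:-B
Rule 2 (two of three consecutive points beyond the same 2σ limit) is satisfied at point 5.

rule 2 at point 5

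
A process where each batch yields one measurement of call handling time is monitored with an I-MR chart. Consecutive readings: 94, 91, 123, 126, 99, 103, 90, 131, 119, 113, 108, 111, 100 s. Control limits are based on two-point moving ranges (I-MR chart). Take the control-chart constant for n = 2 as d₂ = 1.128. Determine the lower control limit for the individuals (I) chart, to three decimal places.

X̄ = (94 + 91 + 123 + 126 + 99 + 103 + 90 + 131 + 119 + 113 + 108 + 111 + 100) / 13 = 108.3077
Moving ranges: 3, 32, 3, 27, 4, 13, 41, 12, 6, 5, 3, 11; M̄R̄ = 160.0000 / 12 = 13.3333
LCL = X̄ − 3·M̄R̄/d₂ = 108.3077 − 3 × 13.3333 / 1.128 = 72.8467

72.847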